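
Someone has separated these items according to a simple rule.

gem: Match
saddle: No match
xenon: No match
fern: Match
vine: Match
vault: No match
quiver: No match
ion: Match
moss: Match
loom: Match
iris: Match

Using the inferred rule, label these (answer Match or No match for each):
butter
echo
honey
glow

The distinguishing property — length ≤ 4 — holds for all the 'Match' cases and none of the 'No match' cases.
No match: butter, since length 6. Match: echo, since length 4. No match: honey, since length 5. Match: glow, since length 4.

No match, Match, No match, Match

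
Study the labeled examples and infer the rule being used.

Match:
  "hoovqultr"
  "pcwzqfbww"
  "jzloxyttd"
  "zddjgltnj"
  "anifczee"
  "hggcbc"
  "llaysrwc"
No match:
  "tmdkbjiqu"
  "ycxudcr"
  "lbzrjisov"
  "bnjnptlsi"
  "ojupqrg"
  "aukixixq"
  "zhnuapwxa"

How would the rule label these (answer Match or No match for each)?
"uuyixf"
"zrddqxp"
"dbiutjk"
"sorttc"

Match, Match, No match, Match

The simplest hypothesis consistent with all the labels is: has a double letter.
"uuyixf": Match ('uu' doubled). "zrddqxp": Match ('dd' doubled). "dbiutjk": No match (no doubled letter). "sorttc": Match ('tt' doubled).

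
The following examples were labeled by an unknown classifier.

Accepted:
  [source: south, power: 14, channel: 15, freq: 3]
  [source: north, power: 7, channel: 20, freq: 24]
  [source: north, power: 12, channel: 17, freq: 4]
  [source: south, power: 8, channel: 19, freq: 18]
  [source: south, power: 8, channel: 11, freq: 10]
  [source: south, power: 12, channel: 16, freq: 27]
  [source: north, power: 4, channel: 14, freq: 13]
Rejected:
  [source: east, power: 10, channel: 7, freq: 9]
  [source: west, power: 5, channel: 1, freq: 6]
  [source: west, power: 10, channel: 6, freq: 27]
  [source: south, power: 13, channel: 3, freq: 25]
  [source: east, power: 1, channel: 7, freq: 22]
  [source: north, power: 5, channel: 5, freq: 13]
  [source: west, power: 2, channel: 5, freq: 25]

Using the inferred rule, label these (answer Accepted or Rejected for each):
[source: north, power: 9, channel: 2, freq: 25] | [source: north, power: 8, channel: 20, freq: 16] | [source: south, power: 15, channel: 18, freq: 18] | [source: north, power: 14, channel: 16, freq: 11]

The distinguishing property — channel ≥ 11 — holds for all the 'Accepted' cases and none of the 'Rejected' cases.
[source: north, power: 9, channel: 2, freq: 25] — channel = 2, hence Rejected. [source: north, power: 8, channel: 20, freq: 16] — channel = 20, hence Accepted. [source: south, power: 15, channel: 18, freq: 18] — channel = 18, hence Accepted. [source: north, power: 14, channel: 16, freq: 11] — channel = 16, hence Accepted.

Rejected, Accepted, Accepted, Accepted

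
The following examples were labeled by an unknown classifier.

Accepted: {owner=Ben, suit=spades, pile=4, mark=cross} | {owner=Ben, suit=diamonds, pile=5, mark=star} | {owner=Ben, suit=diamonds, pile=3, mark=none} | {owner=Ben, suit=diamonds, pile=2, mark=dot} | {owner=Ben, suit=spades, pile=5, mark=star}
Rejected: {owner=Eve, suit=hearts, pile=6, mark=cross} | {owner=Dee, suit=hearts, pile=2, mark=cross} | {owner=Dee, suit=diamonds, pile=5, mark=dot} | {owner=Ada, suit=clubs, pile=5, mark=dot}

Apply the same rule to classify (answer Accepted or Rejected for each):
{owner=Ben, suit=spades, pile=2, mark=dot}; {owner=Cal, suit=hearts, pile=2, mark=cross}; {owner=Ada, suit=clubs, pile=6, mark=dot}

Accepted, Rejected, Rejected

The common property of the 'Accepted' items is: owner is Ben. No 'Rejected' item has it.
{owner=Ben, suit=spades, pile=2, mark=dot}: owner is Ben, passes → Accepted. {owner=Cal, suit=hearts, pile=2, mark=cross}: owner is Cal, fails this test → Rejected. {owner=Ada, suit=clubs, pile=6, mark=dot}: owner is Ada, fails this test → Rejected.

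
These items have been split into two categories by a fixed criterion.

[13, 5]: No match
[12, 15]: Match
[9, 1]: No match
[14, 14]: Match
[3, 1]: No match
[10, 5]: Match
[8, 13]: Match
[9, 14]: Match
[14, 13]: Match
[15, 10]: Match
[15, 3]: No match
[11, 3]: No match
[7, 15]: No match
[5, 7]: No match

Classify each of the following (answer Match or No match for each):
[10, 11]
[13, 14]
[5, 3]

The pattern is that an item is 'Match' exactly when: product is even.

Match, Match, No match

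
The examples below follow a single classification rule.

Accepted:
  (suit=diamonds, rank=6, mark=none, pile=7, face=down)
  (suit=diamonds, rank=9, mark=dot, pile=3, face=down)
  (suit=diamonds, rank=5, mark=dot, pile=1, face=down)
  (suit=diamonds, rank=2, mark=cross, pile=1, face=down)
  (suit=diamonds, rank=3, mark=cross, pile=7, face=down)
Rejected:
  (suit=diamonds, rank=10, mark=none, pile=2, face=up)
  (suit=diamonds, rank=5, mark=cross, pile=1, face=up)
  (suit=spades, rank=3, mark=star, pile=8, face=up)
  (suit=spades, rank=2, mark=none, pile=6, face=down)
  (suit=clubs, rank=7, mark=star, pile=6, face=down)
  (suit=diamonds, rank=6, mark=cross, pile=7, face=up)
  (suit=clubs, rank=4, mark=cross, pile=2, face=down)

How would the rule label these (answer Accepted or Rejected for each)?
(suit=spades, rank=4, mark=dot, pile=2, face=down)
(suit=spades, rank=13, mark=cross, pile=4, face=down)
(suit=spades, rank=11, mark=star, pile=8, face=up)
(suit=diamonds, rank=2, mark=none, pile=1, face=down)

The rule appears to be: face is down AND suit is diamonds.
(suit=spades, rank=4, mark=dot, pile=2, face=down): face is down, suit is spades, lacks this property → Rejected. (suit=spades, rank=13, mark=cross, pile=4, face=down): face is down, suit is spades, lacks this property → Rejected. (suit=spades, rank=11, mark=star, pile=8, face=up): face is up, suit is spades, lacks this property → Rejected. (suit=diamonds, rank=2, mark=none, pile=1, face=down): face is down, suit is diamonds, fits → Accepted.

Rejected, Rejected, Rejected, Accepted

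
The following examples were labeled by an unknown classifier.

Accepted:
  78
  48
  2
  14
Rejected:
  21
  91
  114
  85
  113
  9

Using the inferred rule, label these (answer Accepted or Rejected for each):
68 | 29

Accepted, Rejected

One predicate separates the groups cleanly: even AND at most 78.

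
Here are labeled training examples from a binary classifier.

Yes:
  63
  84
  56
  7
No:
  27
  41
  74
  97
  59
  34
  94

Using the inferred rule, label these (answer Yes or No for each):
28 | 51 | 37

Yes, No, No

All 'Yes' examples share one property — multiple of 7 — and every 'No' example lacks it.
Yes: 28, since 28 = 7·4.
No: 51, since 51 = 7·7 + 2.
No: 37, since 37 = 7·5 + 2.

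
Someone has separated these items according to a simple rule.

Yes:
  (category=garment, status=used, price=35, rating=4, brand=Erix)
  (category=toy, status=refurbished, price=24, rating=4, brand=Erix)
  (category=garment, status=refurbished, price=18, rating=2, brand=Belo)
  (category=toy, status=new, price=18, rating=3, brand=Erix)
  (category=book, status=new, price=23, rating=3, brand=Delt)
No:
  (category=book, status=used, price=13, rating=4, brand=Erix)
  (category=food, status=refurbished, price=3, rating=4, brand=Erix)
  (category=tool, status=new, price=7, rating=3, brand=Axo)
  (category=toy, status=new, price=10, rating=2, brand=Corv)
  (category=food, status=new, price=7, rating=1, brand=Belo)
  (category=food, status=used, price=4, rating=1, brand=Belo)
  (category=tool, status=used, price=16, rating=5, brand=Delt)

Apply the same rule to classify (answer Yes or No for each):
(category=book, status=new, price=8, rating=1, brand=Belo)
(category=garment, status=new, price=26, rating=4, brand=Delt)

No, Yes

The classifier is using: price ≥ 18.
(category=book, status=new, price=8, rating=1, brand=Belo) → price = 8 → No.
(category=garment, status=new, price=26, rating=4, brand=Delt) → price = 26 → Yes.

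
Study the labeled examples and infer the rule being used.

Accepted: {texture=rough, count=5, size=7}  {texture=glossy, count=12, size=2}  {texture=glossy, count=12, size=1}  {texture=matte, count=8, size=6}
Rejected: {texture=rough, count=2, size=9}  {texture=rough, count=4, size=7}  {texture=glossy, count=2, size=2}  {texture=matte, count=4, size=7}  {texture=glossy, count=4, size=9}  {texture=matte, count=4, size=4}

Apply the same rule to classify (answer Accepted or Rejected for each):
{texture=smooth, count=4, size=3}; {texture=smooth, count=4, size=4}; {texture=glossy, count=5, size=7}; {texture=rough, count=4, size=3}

All 'Accepted' examples share one property — count ≥ 5 — and every 'Rejected' example lacks it.
Rejected: {texture=smooth, count=4, size=3}, since count = 4.
Rejected: {texture=smooth, count=4, size=4}, since count = 4.
Accepted: {texture=glossy, count=5, size=7}, since count = 5.
Rejected: {texture=rough, count=4, size=3}, since count = 4.

Rejected, Rejected, Accepted, Rejected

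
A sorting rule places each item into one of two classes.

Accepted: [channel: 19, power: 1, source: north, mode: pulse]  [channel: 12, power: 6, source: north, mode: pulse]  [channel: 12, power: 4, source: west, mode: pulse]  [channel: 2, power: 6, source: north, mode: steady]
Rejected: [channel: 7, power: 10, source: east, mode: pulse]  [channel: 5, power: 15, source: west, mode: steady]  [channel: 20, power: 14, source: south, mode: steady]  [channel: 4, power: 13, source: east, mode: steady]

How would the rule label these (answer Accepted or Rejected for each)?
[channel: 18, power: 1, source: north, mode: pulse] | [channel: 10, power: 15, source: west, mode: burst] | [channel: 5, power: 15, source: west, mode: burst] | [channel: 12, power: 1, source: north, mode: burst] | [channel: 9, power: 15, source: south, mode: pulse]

Accepted, Rejected, Rejected, Accepted, Rejected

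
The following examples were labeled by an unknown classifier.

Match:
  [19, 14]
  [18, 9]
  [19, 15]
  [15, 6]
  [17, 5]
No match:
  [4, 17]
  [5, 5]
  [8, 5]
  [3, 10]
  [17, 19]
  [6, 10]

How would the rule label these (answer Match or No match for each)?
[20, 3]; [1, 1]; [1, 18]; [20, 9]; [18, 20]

Match, No match, No match, Match, No match

Rule: first > second AND sum ≥ 16. This holds for each 'Match' example and fails for each 'No match' one.
[20, 3]: Match (20 > 3, 20+3 = 23). [1, 1]: No match (1 = 1, 1+1 = 2). [1, 18]: No match (1 < 18, 1+18 = 19). [20, 9]: Match (20 > 9, 20+9 = 29). [18, 20]: No match (18 < 20, 18+20 = 38).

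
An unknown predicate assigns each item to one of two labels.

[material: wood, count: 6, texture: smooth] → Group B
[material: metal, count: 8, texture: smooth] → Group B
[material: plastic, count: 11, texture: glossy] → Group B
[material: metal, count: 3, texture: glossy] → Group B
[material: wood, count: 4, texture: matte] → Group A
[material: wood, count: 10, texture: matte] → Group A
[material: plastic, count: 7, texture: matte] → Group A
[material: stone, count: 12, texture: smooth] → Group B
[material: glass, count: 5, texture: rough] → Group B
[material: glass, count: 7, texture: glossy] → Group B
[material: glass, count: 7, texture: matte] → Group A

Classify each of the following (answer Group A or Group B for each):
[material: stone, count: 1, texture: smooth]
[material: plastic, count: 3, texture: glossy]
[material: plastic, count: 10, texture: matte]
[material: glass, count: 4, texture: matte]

Group B, Group B, Group A, Group A

The classifier is using: texture is matte.
[material: stone, count: 1, texture: smooth]: Group B (texture is smooth).
[material: plastic, count: 3, texture: glossy]: Group B (texture is glossy).
[material: plastic, count: 10, texture: matte]: Group A (texture is matte).
[material: glass, count: 4, texture: matte]: Group A (texture is matte).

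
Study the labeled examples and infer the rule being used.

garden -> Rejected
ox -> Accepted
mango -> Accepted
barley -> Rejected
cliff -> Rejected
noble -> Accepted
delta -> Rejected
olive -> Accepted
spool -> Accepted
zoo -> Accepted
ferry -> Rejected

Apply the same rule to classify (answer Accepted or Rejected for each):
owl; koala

The rule appears to be: contains 'o'.
Accepted: owl, since has 'o'.
Accepted: koala, since has 'o'.

Accepted, Accepted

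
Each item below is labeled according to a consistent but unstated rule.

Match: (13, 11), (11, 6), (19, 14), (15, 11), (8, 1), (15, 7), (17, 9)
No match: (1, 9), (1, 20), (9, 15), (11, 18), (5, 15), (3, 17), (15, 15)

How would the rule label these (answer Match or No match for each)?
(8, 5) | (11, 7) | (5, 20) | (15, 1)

The pattern is that an item is 'Match' exactly when: first > second.
(8, 5): 8 > 5, matches → Match.
(11, 7): 11 > 7, matches → Match.
(5, 20): 5 < 20, does not satisfy this → No match.
(15, 1): 15 > 1, matches → Match.

Match, Match, No match, Match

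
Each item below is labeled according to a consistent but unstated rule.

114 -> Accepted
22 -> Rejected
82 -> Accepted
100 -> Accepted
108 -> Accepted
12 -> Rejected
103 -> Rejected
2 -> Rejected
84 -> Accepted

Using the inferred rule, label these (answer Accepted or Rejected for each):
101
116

Rejected, Accepted

A rule that fits every label: even AND at least 82 — true of each 'Accepted' example, false of each 'Rejected' one.
101 — 101 is odd, 101 ≥ 82, hence Rejected. 116 — 116 is even, 116 ≥ 82, hence Accepted.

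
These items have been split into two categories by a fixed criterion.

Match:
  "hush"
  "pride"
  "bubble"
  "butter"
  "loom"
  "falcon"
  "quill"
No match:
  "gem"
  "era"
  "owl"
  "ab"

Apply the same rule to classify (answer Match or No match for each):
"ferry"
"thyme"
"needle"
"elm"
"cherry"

Every 'Match' example satisfies: length ≥ 4. None of the 'No match' examples do.
"ferry": length 5 — qualifies, so Match. "thyme": length 5 — qualifies, so Match. "needle": length 6 — qualifies, so Match. "elm": length 3 — lacks this property, so No match. "cherry": length 6 — qualifies, so Match.

Match, Match, Match, No match, Match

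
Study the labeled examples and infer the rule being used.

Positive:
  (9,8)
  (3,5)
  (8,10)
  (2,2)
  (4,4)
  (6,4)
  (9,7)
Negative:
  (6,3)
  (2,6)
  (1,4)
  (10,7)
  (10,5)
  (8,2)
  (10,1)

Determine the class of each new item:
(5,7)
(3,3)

Rule: |first − second| ≤ 2. This holds for each 'Positive' example and fails for each 'Negative' one.
Positive: (5,7), since |5−7| = 2.
Positive: (3,3), since |3−3| = 0.

Positive, Positive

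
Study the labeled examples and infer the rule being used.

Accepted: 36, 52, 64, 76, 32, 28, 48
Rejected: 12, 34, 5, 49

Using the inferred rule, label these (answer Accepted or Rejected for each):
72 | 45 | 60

The pattern is that an item is 'Accepted' exactly when: multiple of 4 AND at least 28.
72: Accepted (72 = 4·18, 72 ≥ 28).
45: Rejected (45 = 4·11 + 1, 45 ≥ 28).
60: Accepted (60 = 4·15, 60 ≥ 28).

Accepted, Rejected, Accepted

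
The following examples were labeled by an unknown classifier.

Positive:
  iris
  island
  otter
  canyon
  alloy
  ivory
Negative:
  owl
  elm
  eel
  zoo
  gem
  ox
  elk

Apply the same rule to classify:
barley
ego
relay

One predicate separates the groups cleanly: length ≥ 4.
Positive: barley, since length 6.
Negative: ego, since length 3.
Positive: relay, since length 5.

Positive, Negative, Positive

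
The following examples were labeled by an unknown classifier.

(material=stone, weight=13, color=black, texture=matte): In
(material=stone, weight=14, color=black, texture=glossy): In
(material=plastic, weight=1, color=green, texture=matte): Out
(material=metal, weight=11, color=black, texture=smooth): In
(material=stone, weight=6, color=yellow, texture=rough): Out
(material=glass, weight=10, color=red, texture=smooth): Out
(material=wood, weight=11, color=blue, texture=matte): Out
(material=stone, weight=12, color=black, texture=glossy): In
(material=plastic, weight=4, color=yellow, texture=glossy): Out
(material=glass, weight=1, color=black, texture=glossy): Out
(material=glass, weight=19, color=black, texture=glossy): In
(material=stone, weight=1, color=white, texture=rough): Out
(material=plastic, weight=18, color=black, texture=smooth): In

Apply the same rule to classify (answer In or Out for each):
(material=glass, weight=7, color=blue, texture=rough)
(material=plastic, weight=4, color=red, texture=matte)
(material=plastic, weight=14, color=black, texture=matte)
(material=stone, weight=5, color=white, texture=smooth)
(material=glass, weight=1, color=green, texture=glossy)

'In' ⟺ color is black AND weight ≥ 4.
(material=glass, weight=7, color=blue, texture=rough) — color is blue, weight = 7, hence Out. (material=plastic, weight=4, color=red, texture=matte) — color is red, weight = 4, hence Out. (material=plastic, weight=14, color=black, texture=matte) — color is black, weight = 14, hence In. (material=stone, weight=5, color=white, texture=smooth) — color is white, weight = 5, hence Out. (material=glass, weight=1, color=green, texture=glossy) — color is green, weight = 1, hence Out.

Out, Out, In, Out, Out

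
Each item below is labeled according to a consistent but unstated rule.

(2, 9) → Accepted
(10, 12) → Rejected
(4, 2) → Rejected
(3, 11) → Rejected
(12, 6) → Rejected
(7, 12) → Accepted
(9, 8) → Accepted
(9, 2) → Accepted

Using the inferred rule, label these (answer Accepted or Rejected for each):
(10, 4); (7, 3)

Rejected, Rejected

'Accepted' ⟺ sum is odd.
(10, 4): 10+4 = 14, does not fit → Rejected.
(7, 3): 7+3 = 10, does not fit → Rejected.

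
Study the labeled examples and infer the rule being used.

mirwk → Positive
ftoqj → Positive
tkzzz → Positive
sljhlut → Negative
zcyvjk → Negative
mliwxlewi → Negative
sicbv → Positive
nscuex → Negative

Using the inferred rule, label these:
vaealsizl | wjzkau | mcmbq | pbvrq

Negative, Negative, Positive, Positive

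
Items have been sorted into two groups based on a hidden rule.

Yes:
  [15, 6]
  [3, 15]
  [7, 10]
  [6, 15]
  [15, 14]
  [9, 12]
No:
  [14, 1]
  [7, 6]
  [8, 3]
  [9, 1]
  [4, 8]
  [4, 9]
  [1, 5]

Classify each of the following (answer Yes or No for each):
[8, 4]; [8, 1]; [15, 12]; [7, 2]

'Yes' ⟺ sum ≥ 17.
[8, 4]: 8+4 = 12 — doesn't match, so No. [8, 1]: 8+1 = 9 — doesn't match, so No. [15, 12]: 15+12 = 27 — matches, so Yes. [7, 2]: 7+2 = 9 — doesn't match, so No.

No, No, Yes, No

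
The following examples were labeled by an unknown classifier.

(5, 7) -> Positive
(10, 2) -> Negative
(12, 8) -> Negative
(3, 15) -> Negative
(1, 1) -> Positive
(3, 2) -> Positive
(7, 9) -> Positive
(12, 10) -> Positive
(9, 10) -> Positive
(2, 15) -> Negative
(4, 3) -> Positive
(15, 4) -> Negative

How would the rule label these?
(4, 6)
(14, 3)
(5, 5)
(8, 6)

Positive, Negative, Positive, Positive

The common property of the 'Positive' items is: |first − second| ≤ 2. No 'Negative' item has it.
(4, 6) → |4−6| = 2 → Positive.
(14, 3) → |14−3| = 11 → Negative.
(5, 5) → |5−5| = 0 → Positive.
(8, 6) → |8−6| = 2 → Positive.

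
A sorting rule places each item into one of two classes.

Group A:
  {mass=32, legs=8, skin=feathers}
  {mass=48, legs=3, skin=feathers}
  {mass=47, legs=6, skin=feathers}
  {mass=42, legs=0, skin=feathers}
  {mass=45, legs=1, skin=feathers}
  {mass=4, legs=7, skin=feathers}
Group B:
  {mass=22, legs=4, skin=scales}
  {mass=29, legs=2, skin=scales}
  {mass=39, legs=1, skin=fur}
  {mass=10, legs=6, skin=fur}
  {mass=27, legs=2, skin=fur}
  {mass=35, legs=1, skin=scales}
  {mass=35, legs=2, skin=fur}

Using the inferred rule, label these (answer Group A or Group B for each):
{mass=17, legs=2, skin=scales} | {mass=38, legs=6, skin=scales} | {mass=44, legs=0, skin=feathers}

Checking candidate rules against both groups, what survives is: skin is feathers.

Group B, Group B, Group A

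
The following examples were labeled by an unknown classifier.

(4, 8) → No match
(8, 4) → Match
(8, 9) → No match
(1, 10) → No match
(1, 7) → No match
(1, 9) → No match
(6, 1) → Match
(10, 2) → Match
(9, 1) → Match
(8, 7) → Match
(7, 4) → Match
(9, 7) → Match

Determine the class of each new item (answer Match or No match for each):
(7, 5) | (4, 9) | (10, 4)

Every 'Match' example satisfies: first > second. None of the 'No match' examples do.
(7, 5) — 7 > 5, hence Match. (4, 9) — 4 < 9, hence No match. (10, 4) — 10 > 4, hence Match.

Match, No match, Match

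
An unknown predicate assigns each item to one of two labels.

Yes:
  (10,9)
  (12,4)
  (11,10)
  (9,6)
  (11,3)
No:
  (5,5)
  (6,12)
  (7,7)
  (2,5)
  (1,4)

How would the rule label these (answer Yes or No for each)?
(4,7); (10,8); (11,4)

Rule: first > second. This holds for each 'Yes' example and fails for each 'No' one.
(4,7): 4 < 7 — doesn't qualify, so No.
(10,8): 10 > 8 — meets the rule, so Yes.
(11,4): 11 > 4 — meets the rule, so Yes.

No, Yes, Yes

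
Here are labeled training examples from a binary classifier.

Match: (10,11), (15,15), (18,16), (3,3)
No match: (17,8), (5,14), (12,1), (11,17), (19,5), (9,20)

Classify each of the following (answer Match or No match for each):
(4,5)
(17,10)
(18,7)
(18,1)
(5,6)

Match, No match, No match, No match, Match

A rule that fits every label: |first − second| ≤ 2 — true of each 'Match' example, false of each 'No match' one.
(4,5) → |4−5| = 1 → Match. (17,10) → |17−10| = 7 → No match. (18,7) → |18−7| = 11 → No match. (18,1) → |18−1| = 17 → No match. (5,6) → |5−6| = 1 → Match.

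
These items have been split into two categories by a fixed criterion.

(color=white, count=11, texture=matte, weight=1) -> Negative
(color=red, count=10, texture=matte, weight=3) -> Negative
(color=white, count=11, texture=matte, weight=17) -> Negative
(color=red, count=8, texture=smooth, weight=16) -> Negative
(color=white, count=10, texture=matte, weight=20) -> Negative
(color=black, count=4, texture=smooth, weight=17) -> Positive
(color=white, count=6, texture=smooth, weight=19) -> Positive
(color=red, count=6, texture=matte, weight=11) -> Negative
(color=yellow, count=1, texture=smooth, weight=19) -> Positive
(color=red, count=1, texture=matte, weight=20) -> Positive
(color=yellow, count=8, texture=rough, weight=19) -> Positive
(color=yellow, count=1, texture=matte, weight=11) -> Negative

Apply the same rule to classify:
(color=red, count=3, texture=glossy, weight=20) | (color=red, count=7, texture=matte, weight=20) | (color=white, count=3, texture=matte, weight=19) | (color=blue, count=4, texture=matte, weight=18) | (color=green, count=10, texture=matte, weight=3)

Every 'Positive' example satisfies: weight ≥ 17 AND count ≤ 8. None of the 'Negative' examples do.
(color=red, count=3, texture=glossy, weight=20) → weight = 20, count = 3 → Positive. (color=red, count=7, texture=matte, weight=20) → weight = 20, count = 7 → Positive. (color=white, count=3, texture=matte, weight=19) → weight = 19, count = 3 → Positive. (color=blue, count=4, texture=matte, weight=18) → weight = 18, count = 4 → Positive. (color=green, count=10, texture=matte, weight=3) → weight = 3, count = 10 → Negative.

Positive, Positive, Positive, Positive, Negative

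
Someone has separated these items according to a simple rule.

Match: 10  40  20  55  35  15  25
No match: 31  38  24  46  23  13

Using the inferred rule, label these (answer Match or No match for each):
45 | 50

Match, Match

Rule: multiple of 5. This holds for each 'Match' example and fails for each 'No match' one.
45 — 45 = 5·9, hence Match.
50 — 50 = 5·10, hence Match.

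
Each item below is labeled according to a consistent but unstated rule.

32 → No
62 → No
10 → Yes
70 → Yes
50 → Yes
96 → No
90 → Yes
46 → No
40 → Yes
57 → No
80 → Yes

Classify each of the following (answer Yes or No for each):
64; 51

Every 'Yes' example satisfies: multiple of 5. None of the 'No' examples do.
64: 64 = 5·12 + 4 — doesn't match, so No. 51: 51 = 5·10 + 1 — doesn't match, so No.

No, No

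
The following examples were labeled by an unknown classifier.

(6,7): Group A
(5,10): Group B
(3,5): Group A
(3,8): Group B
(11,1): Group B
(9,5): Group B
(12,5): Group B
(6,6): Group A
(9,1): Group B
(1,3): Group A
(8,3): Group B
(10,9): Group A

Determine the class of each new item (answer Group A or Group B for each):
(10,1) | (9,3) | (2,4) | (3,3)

The pattern is that an item is 'Group A' exactly when: |first − second| ≤ 2.

Group B, Group B, Group A, Group A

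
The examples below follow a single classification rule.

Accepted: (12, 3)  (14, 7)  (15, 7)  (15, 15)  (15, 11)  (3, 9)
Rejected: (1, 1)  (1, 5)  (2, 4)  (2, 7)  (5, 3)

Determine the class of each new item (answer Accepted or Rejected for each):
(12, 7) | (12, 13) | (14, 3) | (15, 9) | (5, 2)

Accepted, Accepted, Accepted, Accepted, Rejected

All 'Accepted' examples share one property — sum ≥ 12 — and every 'Rejected' example lacks it.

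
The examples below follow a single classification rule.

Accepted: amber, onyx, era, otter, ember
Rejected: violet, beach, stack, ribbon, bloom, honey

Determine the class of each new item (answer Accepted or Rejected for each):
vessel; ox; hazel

Rejected, Accepted, Rejected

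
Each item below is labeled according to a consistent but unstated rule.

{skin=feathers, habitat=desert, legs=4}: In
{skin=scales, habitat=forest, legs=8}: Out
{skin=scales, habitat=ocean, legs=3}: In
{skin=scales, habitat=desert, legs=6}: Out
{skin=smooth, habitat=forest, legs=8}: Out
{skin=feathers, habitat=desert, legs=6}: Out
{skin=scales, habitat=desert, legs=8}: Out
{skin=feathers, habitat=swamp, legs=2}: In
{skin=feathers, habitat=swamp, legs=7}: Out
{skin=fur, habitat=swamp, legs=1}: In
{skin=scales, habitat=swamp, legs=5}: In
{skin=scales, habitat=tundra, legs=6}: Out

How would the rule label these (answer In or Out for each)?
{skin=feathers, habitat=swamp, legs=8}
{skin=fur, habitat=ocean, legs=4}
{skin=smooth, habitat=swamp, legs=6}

All 'In' examples share one property — legs ≤ 5 — and every 'Out' example lacks it.

Out, In, Out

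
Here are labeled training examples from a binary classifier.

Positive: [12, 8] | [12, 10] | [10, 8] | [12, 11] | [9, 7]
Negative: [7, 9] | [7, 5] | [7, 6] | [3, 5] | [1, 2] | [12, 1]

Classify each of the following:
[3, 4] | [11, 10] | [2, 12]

Negative, Positive, Negative

Rule: first > second AND sum ≥ 16. This holds for each 'Positive' example and fails for each 'Negative' one.
Negative: [3, 4], since 3 < 4, 3+4 = 7.
Positive: [11, 10], since 11 > 10, 11+10 = 21.
Negative: [2, 12], since 2 < 12, 2+12 = 14.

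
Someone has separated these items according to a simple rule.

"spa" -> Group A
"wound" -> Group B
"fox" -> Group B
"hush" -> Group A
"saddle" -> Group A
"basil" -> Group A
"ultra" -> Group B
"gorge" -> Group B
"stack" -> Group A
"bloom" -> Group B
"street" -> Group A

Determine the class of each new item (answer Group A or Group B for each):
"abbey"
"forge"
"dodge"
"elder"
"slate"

Group B, Group B, Group B, Group B, Group A

Rule: contains 's'. This holds for each 'Group A' example and fails for each 'Group B' one.
"abbey" → no 's' → Group B.
"forge" → no 's' → Group B.
"dodge" → no 's' → Group B.
"elder" → no 's' → Group B.
"slate" → has 's' → Group A.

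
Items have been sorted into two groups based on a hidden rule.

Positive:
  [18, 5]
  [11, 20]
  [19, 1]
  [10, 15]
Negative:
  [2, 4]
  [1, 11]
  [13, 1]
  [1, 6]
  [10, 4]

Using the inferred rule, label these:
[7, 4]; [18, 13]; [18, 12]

Negative, Positive, Positive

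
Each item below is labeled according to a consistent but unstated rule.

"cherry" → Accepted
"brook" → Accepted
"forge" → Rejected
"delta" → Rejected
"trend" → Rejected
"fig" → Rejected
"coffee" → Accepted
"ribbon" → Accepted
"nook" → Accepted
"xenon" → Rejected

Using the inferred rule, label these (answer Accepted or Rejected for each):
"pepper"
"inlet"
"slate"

Accepted, Rejected, Rejected

A rule that fits every label: has a double letter — true of each 'Accepted' example, false of each 'Rejected' one.
"pepper": 'pp' doubled — passes, so Accepted. "inlet": no doubled letter — doesn't qualify, so Rejected. "slate": no doubled letter — doesn't qualify, so Rejected.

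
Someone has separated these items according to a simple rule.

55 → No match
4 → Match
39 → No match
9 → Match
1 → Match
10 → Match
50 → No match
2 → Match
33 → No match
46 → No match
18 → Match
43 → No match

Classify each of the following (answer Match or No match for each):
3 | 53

Match, No match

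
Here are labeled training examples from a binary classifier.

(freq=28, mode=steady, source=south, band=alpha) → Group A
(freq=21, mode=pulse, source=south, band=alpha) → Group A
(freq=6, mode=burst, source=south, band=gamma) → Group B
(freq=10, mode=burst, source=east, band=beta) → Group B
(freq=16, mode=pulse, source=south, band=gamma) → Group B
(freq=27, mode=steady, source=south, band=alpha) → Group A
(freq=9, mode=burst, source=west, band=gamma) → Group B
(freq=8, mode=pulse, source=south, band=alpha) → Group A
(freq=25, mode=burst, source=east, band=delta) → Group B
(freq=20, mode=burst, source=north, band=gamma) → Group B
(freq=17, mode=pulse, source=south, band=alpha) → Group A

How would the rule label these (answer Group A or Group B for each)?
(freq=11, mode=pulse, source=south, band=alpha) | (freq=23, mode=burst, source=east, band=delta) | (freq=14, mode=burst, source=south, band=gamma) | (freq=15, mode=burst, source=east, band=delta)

Group A, Group B, Group B, Group B

The classifier is using: band is alpha.
(freq=11, mode=pulse, source=south, band=alpha): Group A (band is alpha). (freq=23, mode=burst, source=east, band=delta): Group B (band is delta). (freq=14, mode=burst, source=south, band=gamma): Group B (band is gamma). (freq=15, mode=burst, source=east, band=delta): Group B (band is delta).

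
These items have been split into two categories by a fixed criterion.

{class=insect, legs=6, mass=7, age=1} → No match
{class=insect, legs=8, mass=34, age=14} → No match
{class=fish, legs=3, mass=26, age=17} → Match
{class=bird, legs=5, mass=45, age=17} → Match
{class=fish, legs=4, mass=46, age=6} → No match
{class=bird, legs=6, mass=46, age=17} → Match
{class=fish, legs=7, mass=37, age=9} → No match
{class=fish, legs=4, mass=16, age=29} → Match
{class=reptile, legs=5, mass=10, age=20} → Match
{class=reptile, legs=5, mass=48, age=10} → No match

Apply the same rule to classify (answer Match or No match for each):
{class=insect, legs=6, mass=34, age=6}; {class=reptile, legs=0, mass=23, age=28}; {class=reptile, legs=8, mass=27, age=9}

No match, Match, No match

The common property of the 'Match' items is: age ≥ 17. No 'No match' item has it.
{class=insect, legs=6, mass=34, age=6}: age = 6 — doesn't match, so No match. {class=reptile, legs=0, mass=23, age=28}: age = 28 — satisfies this, so Match. {class=reptile, legs=8, mass=27, age=9}: age = 9 — doesn't match, so No match.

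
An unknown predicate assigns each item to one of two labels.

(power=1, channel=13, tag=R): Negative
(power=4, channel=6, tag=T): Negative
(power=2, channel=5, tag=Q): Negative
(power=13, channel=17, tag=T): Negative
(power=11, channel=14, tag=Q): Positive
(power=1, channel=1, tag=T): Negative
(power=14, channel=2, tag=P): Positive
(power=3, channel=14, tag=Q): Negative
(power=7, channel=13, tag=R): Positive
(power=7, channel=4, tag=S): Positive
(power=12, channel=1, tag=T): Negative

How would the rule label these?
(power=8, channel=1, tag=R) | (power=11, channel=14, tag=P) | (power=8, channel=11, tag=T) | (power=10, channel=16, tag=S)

The pattern is that an item is 'Positive' exactly when: tag is not T AND power ≥ 4.
(power=8, channel=1, tag=R) → tag is R, power = 8 → Positive. (power=11, channel=14, tag=P) → tag is P, power = 11 → Positive. (power=8, channel=11, tag=T) → tag is T, power = 8 → Negative. (power=10, channel=16, tag=S) → tag is S, power = 10 → Positive.

Positive, Positive, Negative, Positive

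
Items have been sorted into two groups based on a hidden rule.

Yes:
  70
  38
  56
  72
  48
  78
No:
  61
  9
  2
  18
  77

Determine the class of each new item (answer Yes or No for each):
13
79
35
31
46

All 'Yes' examples share one property — even AND at least 38 — and every 'No' example lacks it.
13: 13 is odd, 13 < 38 — lacks this property, so No.
79: 79 is odd, 79 ≥ 38 — lacks this property, so No.
35: 35 is odd, 35 < 38 — lacks this property, so No.
31: 31 is odd, 31 < 38 — lacks this property, so No.
46: 46 is even, 46 ≥ 38 — satisfies this, so Yes.

No, No, No, No, Yes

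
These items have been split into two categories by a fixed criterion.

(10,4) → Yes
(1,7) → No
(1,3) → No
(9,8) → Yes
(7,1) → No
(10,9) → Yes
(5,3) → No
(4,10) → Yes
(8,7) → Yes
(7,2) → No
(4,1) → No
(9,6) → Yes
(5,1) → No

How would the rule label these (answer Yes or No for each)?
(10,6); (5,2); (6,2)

Yes, No, No

A rule that fits every label: sum ≥ 14 — true of each 'Yes' example, false of each 'No' one.
(10,6) — 10+6 = 16, hence Yes.
(5,2) — 5+2 = 7, hence No.
(6,2) — 6+2 = 8, hence No.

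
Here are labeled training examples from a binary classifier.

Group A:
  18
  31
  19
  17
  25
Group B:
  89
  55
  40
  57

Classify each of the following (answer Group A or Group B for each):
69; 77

Group B, Group B

The simplest hypothesis consistent with all the labels is: at most 31.
69: 69 > 31, lacks this property → Group B. 77: 77 > 31, lacks this property → Group B.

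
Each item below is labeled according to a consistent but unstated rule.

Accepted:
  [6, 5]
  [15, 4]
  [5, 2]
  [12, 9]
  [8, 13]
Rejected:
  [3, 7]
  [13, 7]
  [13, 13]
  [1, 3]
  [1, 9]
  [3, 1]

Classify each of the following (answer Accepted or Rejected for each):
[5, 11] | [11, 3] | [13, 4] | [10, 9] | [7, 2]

Rejected, Rejected, Accepted, Accepted, Accepted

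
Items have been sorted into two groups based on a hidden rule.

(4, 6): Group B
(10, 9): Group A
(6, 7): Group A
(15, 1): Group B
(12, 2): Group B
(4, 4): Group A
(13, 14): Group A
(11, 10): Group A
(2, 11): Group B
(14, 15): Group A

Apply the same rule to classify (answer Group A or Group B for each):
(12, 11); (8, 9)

Group A, Group A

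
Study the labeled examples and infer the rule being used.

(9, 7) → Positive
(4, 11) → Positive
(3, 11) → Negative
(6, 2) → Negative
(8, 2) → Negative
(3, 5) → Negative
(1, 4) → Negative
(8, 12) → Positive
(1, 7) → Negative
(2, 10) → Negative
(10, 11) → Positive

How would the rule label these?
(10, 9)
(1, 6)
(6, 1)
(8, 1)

Positive, Negative, Negative, Negative

The pattern is that an item is 'Positive' exactly when: sum ≥ 15.
(10, 9): 10+9 = 19 — has this property, so Positive. (1, 6): 1+6 = 7 — doesn't qualify, so Negative. (6, 1): 6+1 = 7 — doesn't qualify, so Negative. (8, 1): 8+1 = 9 — doesn't qualify, so Negative.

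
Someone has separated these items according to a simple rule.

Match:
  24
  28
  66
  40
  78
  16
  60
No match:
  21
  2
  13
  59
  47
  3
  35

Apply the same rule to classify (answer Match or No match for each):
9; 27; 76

The distinguishing property — even AND at least 3 — holds for all the 'Match' cases and none of the 'No match' cases.
9 → 9 is odd, 9 ≥ 3 → No match. 27 → 27 is odd, 27 ≥ 3 → No match. 76 → 76 is even, 76 ≥ 3 → Match.

No match, No match, Match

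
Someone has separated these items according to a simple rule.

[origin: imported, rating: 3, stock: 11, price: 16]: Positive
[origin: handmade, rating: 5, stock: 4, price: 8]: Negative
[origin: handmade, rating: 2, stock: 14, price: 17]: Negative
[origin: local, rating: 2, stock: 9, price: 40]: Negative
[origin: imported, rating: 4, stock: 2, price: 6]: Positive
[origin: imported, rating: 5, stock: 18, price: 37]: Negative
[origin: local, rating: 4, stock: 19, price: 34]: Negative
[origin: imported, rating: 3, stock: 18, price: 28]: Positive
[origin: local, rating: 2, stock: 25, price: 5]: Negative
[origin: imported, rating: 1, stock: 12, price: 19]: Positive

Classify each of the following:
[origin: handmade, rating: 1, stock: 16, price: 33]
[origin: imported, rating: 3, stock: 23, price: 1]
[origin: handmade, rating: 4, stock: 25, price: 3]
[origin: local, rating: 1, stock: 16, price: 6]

The simplest hypothesis consistent with all the labels is: origin is imported AND price ≤ 28.
[origin: handmade, rating: 1, stock: 16, price: 33] — origin is handmade, price = 33, hence Negative.
[origin: imported, rating: 3, stock: 23, price: 1] — origin is imported, price = 1, hence Positive.
[origin: handmade, rating: 4, stock: 25, price: 3] — origin is handmade, price = 3, hence Negative.
[origin: local, rating: 1, stock: 16, price: 6] — origin is local, price = 6, hence Negative.

Negative, Positive, Negative, Negative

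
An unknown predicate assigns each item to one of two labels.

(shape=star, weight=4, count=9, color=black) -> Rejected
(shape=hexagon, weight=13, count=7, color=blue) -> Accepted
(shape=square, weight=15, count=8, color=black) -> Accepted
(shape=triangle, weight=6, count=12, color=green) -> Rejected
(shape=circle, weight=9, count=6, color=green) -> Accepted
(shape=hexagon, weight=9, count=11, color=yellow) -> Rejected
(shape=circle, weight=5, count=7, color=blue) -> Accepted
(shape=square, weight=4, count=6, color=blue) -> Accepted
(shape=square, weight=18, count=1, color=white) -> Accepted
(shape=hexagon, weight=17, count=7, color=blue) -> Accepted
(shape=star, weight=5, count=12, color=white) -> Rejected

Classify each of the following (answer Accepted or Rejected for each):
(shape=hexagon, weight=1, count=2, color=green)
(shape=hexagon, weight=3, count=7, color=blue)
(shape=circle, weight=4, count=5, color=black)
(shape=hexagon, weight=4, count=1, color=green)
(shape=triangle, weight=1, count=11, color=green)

The common property of the 'Accepted' items is: count ≤ 8. No 'Rejected' item has it.
(shape=hexagon, weight=1, count=2, color=green) → count = 2 → Accepted. (shape=hexagon, weight=3, count=7, color=blue) → count = 7 → Accepted. (shape=circle, weight=4, count=5, color=black) → count = 5 → Accepted. (shape=hexagon, weight=4, count=1, color=green) → count = 1 → Accepted. (shape=triangle, weight=1, count=11, color=green) → count = 11 → Rejected.

Accepted, Accepted, Accepted, Accepted, Rejected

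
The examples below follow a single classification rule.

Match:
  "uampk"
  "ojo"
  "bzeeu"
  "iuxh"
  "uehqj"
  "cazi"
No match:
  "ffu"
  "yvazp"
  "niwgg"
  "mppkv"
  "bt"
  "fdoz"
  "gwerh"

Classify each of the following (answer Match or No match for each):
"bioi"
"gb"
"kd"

The distinguishing property — has ≥ 2 vowels — holds for all the 'Match' cases and none of the 'No match' cases.

Match, No match, No match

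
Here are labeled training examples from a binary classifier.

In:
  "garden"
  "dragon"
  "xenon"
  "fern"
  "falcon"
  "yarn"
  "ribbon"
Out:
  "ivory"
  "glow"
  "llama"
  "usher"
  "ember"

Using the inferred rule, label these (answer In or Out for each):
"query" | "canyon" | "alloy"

Out, In, Out

The simplest hypothesis consistent with all the labels is: contains 'n'.
"query": no 'n', does not pass → Out.
"canyon": has 'n', fits → In.
"alloy": no 'n', does not pass → Out.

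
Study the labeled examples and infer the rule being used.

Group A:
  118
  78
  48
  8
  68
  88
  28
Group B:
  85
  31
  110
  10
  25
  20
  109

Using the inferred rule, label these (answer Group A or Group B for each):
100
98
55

Group B, Group A, Group B

Every 'Group A' example satisfies: ends in digit 8. None of the 'Group B' examples do.
Group B: 100, since last digit 0. Group A: 98, since last digit 8. Group B: 55, since last digit 5.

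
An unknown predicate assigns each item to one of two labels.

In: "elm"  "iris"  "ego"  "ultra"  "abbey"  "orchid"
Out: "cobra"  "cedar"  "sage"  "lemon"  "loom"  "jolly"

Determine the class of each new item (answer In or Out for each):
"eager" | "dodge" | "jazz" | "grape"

All 'In' examples share one property — starts with a vowel — and every 'Out' example lacks it.
In: "eager", since starts with 'e'.
Out: "dodge", since starts with 'd'.
Out: "jazz", since starts with 'j'.
Out: "grape", since starts with 'g'.

In, Out, Out, Out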